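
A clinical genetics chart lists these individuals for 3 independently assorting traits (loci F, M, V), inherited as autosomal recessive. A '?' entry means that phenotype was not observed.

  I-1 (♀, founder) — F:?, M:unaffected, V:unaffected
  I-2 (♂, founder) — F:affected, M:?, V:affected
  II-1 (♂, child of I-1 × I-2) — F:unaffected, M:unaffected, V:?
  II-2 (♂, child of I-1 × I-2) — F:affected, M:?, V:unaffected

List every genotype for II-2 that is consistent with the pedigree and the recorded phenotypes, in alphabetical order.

F/I-1 ? ·: Ff
F/I-2 aff ·: ff
F/II-1 un I-1×I-2: Ff
F/II-2 aff I-1×I-2: ff
⇒ F over [I-1,I-2,II-1,II-2]: 1 consistent
M/I-1 un ·: MM|Mm
M/I-2 ? ·: MM|Mm|mm
M/II-1 un I-1×I-2: MM|Mm
M/II-2 ? I-1×I-2: MM|Mm|mm
⇒ M over [I-1,I-2,II-1,II-2]: 18 consistent
V/I-1 un ·: VV|Vv
V/I-2 aff ·: vv
V/II-1 ? I-1×I-2: Vv|vv
V/II-2 un I-1×I-2: Vv
⇒ V over [I-1,I-2,II-1,II-2]: 3 consistent

II-2 ∈ {ff MM Vv, ff Mm Vv, ff mm Vv}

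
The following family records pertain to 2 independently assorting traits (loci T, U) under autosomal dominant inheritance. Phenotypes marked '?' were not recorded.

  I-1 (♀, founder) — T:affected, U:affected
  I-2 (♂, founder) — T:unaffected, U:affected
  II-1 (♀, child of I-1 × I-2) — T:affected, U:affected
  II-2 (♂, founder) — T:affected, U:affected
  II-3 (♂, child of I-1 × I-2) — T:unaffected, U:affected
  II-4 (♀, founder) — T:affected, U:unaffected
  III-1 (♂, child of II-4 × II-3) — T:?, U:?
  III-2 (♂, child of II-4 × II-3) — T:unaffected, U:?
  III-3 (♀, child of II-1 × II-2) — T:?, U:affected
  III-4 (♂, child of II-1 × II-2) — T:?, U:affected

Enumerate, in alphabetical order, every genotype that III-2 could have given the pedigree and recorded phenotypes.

T/I-1 aff ·: Tt
T/I-2 un ·: tt
T/II-1 aff I-1×I-2: Tt
T/II-2 aff ·: Tt|TT
T/II-3 un I-1×I-2: tt
T/II-4 aff ·: Tt
T/III-1 ? II-4×II-3: tt|Tt
T/III-2 un II-4×II-3: tt
T/III-3 ? II-1×II-2: tt|Tt|TT
T/III-4 ? II-1×II-2: tt|Tt|TT
⇒ T over [I-1,I-2,II-1,II-2,II-3,II-4,III-1,III-2,III-3,III-4]: 26 consistent
U/I-1 aff ·: Uu|UU
U/I-2 aff ·: Uu|UU
U/II-1 aff I-1×I-2: Uu|UU
U/II-2 aff ·: Uu|UU
U/II-3 aff I-1×I-2: Uu|UU
U/II-4 un ·: uu
U/III-1 ? II-4×II-3: uu|Uu
U/III-2 ? II-4×II-3: uu|Uu
U/III-3 aff II-1×II-2: Uu|UU
U/III-4 aff II-1×II-2: Uu|UU
⇒ U over [I-1,I-2,II-1,II-2,II-3,II-4,III-1,III-2,III-3,III-4]: 200 consistent

III-2 ∈ {tt Uu, tt uu}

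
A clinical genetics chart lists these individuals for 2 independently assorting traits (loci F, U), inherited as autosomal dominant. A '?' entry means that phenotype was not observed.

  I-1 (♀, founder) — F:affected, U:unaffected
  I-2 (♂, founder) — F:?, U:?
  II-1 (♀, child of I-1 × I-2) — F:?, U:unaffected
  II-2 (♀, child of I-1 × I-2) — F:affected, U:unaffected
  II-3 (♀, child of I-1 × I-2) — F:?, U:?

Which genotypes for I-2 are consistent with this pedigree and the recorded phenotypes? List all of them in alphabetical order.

F/I-1 aff ·: Ff|FF
F/I-2 ? ·: ff|Ff|FF
F/II-1 ? I-1×I-2: ff|Ff|FF
F/II-2 aff I-1×I-2: Ff|FF
F/II-3 ? I-1×I-2: ff|Ff|FF
⇒ F over [I-1,I-2,II-1,II-2,II-3]: 40 consistent
U/I-1 un ·: uu
U/I-2 ? ·: uu|Uu
U/II-1 un I-1×I-2: uu
U/II-2 un I-1×I-2: uu
U/II-3 ? I-1×I-2: uu|Uu
⇒ U over [I-1,I-2,II-1,II-2,II-3]: 3 consistent

I-2 ∈ {FF Uu, FF uu, Ff Uu, Ff uu, ff Uu, ff uu}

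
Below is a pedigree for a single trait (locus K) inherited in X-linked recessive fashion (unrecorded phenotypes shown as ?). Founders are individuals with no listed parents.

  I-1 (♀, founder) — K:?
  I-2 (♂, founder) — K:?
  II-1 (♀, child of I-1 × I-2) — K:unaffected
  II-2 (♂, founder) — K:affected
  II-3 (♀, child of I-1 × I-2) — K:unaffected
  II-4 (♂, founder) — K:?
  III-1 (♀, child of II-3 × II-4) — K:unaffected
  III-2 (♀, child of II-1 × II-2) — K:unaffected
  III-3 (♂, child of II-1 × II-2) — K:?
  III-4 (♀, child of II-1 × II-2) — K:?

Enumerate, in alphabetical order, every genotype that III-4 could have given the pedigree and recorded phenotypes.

K/I-1 ? ·: X^KX^K|X^KX^k|X^kX^k
K/I-2 ? ·: X^KY|X^kY
K/II-1 un I-1×I-2: X^KX^K|X^KX^k
K/II-2 aff ·: X^kY
K/II-3 un I-1×I-2: X^KX^K|X^KX^k
K/II-4 ? ·: X^KY|X^kY
K/III-1 un II-3×II-4: X^KX^K|X^KX^k
K/III-2 un II-1×II-2: X^KX^k
K/III-3 ? II-1×II-2: X^KY|X^kY
K/III-4 ? II-1×II-2: X^KX^k|X^kX^k
⇒ K over [I-1,I-2,II-1,II-2,II-3,II-4,III-1,III-2,III-3,III-4]: 63 consistent

III-4 ∈ {X^KX^k, X^kX^k}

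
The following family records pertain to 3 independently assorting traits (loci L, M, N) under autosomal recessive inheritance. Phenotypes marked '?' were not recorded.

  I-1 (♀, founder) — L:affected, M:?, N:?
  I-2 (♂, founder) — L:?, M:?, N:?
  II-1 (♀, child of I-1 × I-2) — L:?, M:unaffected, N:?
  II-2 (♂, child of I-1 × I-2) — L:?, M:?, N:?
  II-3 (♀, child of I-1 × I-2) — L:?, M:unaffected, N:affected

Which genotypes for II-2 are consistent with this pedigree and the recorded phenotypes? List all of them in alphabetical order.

II-2 ∈ {Ll MM NN, Ll MM Nn, Ll MM nn, Ll Mm NN, Ll Mm Nn, Ll Mm nn, Ll mm NN, Ll mm Nn, Ll mm nn, ll MM NN, ll MM Nn, ll MM nn, ll Mm NN, ll Mm Nn, ll Mm nn, ll mm NN, ll mm Nn, ll mm nn}

L/I-1 aff ·: ll
L/I-2 ? ·: LL|Ll|ll
L/II-1 ? I-1×I-2: Ll|ll
L/II-2 ? I-1×I-2: Ll|ll
L/II-3 ? I-1×I-2: Ll|ll
⇒ L over [I-1,I-2,II-1,II-2,II-3]: 10 consistent
M/I-1 ? ·: MM|Mm|mm
M/I-2 ? ·: MM|Mm|mm
M/II-1 un I-1×I-2: MM|Mm
M/II-2 ? I-1×I-2: MM|Mm|mm
M/II-3 un I-1×I-2: MM|Mm
⇒ M over [I-1,I-2,II-1,II-2,II-3]: 35 consistent
N/I-1 ? ·: Nn|nn
N/I-2 ? ·: Nn|nn
N/II-1 ? I-1×I-2: NN|Nn|nn
N/II-2 ? I-1×I-2: NN|Nn|nn
N/II-3 aff I-1×I-2: nn
⇒ N over [I-1,I-2,II-1,II-2,II-3]: 18 consistent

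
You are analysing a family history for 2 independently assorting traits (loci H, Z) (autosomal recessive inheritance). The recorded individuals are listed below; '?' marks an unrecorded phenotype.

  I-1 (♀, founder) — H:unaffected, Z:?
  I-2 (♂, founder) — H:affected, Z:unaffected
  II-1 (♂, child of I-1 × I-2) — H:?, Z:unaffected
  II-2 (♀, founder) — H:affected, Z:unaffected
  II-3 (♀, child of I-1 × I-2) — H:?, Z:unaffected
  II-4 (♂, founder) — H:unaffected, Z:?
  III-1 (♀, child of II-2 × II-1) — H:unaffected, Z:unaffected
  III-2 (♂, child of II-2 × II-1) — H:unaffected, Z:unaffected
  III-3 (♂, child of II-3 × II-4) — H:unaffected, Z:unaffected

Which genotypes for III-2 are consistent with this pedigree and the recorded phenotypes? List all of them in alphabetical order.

III-2 ∈ {Hh ZZ, Hh Zz}

H/I-1 un ·: HH|Hh
H/I-2 aff ·: hh
H/II-1 ? I-1×I-2: Hh
H/II-2 aff ·: hh
H/II-3 ? I-1×I-2: Hh|hh
H/II-4 un ·: HH|Hh
H/III-1 un II-2×II-1: Hh
H/III-2 un II-2×II-1: Hh
H/III-3 un II-3×II-4: HH|Hh
⇒ H over [I-1,I-2,II-1,II-2,II-3,II-4,III-1,III-2,III-3]: 10 consistent
Z/I-1 ? ·: ZZ|Zz|zz
Z/I-2 un ·: ZZ|Zz
Z/II-1 un I-1×I-2: ZZ|Zz
Z/II-2 un ·: ZZ|Zz
Z/II-3 un I-1×I-2: ZZ|Zz
Z/II-4 ? ·: ZZ|Zz|zz
Z/III-1 un II-2×II-1: ZZ|Zz
Z/III-2 un II-2×II-1: ZZ|Zz
Z/III-3 un II-3×II-4: ZZ|Zz
⇒ Z over [I-1,I-2,II-1,II-2,II-3,II-4,III-1,III-2,III-3]: 451 consistent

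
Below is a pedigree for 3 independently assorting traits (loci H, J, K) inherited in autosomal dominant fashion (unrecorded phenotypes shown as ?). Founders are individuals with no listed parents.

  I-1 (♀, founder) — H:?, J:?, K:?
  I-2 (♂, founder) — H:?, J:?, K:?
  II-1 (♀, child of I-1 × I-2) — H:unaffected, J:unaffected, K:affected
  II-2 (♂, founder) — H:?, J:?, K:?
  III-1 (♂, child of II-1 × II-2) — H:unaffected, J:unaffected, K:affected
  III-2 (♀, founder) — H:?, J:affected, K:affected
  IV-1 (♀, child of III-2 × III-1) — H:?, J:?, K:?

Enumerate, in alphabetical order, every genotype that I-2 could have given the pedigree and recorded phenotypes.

I-2 ∈ {Hh Jj KK, Hh Jj Kk, Hh Jj kk, Hh jj KK, Hh jj Kk, Hh jj kk, hh Jj KK, hh Jj Kk, hh Jj kk, hh jj KK, hh jj Kk, hh jj kk}

H/I-1 ? ·: hh|Hh
H/I-2 ? ·: hh|Hh
H/II-1 un I-1×I-2: hh
H/II-2 ? ·: hh|Hh
H/III-1 un II-1×II-2: hh
H/III-2 ? ·: hh|Hh|HH
H/IV-1 ? III-2×III-1: hh|Hh
⇒ H over [I-1,I-2,II-1,II-2,III-1,III-2,IV-1]: 32 consistent
J/I-1 ? ·: jj|Jj
J/I-2 ? ·: jj|Jj
J/II-1 un I-1×I-2: jj
J/II-2 ? ·: jj|Jj
J/III-1 un II-1×II-2: jj
J/III-2 aff ·: Jj|JJ
J/IV-1 ? III-2×III-1: jj|Jj
⇒ J over [I-1,I-2,II-1,II-2,III-1,III-2,IV-1]: 24 consistent
K/I-1 ? ·: kk|Kk|KK
K/I-2 ? ·: kk|Kk|KK
K/II-1 aff I-1×I-2: Kk|KK
K/II-2 ? ·: kk|Kk|KK
K/III-1 aff II-1×II-2: Kk|KK
K/III-2 aff ·: Kk|KK
K/IV-1 ? III-2×III-1: kk|Kk|KK
⇒ K over [I-1,I-2,II-1,II-2,III-1,III-2,IV-1]: 211 consistent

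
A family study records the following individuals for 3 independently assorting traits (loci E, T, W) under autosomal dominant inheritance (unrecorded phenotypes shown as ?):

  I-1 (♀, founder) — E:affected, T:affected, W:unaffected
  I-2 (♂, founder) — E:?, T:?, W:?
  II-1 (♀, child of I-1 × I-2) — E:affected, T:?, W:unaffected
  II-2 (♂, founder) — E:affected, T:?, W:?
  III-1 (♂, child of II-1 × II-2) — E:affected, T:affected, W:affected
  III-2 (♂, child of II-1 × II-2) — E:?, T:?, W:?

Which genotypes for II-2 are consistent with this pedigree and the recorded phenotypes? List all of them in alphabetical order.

II-2 ∈ {EE TT WW, EE TT Ww, EE Tt WW, EE Tt Ww, EE tt WW, EE tt Ww, Ee TT WW, Ee TT Ww, Ee Tt WW, Ee Tt Ww, Ee tt WW, Ee tt Ww}

E/I-1 aff ·: Ee|EE
E/I-2 ? ·: ee|Ee|EE
E/II-1 aff I-1×I-2: Ee|EE
E/II-2 aff ·: Ee|EE
E/III-1 aff II-1×II-2: Ee|EE
E/III-2 ? II-1×II-2: ee|Ee|EE
⇒ E over [I-1,I-2,II-1,II-2,III-1,III-2]: 70 consistent
T/I-1 aff ·: Tt|TT
T/I-2 ? ·: tt|Tt|TT
T/II-1 ? I-1×I-2: tt|Tt|TT
T/II-2 ? ·: tt|Tt|TT
T/III-1 aff II-1×II-2: Tt|TT
T/III-2 ? II-1×II-2: tt|Tt|TT
⇒ T over [I-1,I-2,II-1,II-2,III-1,III-2]: 90 consistent
W/I-1 un ·: ww
W/I-2 ? ·: ww|Ww
W/II-1 un I-1×I-2: ww
W/II-2 ? ·: Ww|WW
W/III-1 aff II-1×II-2: Ww
W/III-2 ? II-1×II-2: ww|Ww
⇒ W over [I-1,I-2,II-1,II-2,III-1,III-2]: 6 consistent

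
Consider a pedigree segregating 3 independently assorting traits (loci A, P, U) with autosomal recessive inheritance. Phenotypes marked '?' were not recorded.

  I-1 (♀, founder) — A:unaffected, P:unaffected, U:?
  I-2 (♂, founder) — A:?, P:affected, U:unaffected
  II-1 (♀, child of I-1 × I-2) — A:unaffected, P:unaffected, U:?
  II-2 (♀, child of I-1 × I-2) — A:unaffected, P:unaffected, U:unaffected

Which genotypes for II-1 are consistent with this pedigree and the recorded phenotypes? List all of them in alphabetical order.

A/I-1 un ·: AA|Aa
A/I-2 ? ·: AA|Aa|aa
A/II-1 un I-1×I-2: AA|Aa
A/II-2 un I-1×I-2: AA|Aa
⇒ A over [I-1,I-2,II-1,II-2]: 15 consistent
P/I-1 un ·: PP|Pp
P/I-2 aff ·: pp
P/II-1 un I-1×I-2: Pp
P/II-2 un I-1×I-2: Pp
⇒ P over [I-1,I-2,II-1,II-2]: 2 consistent
U/I-1 ? ·: UU|Uu|uu
U/I-2 un ·: UU|Uu
U/II-1 ? I-1×I-2: UU|Uu|uu
U/II-2 un I-1×I-2: UU|Uu
⇒ U over [I-1,I-2,II-1,II-2]: 18 consistent

II-1 ∈ {AA Pp UU, AA Pp Uu, AA Pp uu, Aa Pp UU, Aa Pp Uu, Aa Pp uu}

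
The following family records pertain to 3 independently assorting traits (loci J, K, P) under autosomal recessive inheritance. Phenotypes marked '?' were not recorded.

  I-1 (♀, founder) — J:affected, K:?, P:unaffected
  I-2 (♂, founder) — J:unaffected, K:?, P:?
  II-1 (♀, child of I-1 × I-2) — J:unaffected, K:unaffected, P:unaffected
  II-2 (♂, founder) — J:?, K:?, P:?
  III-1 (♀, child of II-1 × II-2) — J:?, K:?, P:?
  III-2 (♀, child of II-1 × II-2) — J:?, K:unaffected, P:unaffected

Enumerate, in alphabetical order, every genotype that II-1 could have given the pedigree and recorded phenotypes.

J/I-1 aff ·: jj
J/I-2 un ·: JJ|Jj
J/II-1 un I-1×I-2: Jj
J/II-2 ? ·: JJ|Jj|jj
J/III-1 ? II-1×II-2: JJ|Jj|jj
J/III-2 ? II-1×II-2: JJ|Jj|jj
⇒ J over [I-1,I-2,II-1,II-2,III-1,III-2]: 34 consistent
K/I-1 ? ·: KK|Kk|kk
K/I-2 ? ·: KK|Kk|kk
K/II-1 un I-1×I-2: KK|Kk
K/II-2 ? ·: KK|Kk|kk
K/III-1 ? II-1×II-2: KK|Kk|kk
K/III-2 un II-1×II-2: KK|Kk
⇒ K over [I-1,I-2,II-1,II-2,III-1,III-2]: 108 consistent
P/I-1 un ·: PP|Pp
P/I-2 ? ·: PP|Pp|pp
P/II-1 un I-1×I-2: PP|Pp
P/II-2 ? ·: PP|Pp|pp
P/III-1 ? II-1×II-2: PP|Pp|pp
P/III-2 un II-1×II-2: PP|Pp
⇒ P over [I-1,I-2,II-1,II-2,III-1,III-2]: 84 consistent

II-1 ∈ {Jj KK PP, Jj KK Pp, Jj Kk PP, Jj Kk Pp}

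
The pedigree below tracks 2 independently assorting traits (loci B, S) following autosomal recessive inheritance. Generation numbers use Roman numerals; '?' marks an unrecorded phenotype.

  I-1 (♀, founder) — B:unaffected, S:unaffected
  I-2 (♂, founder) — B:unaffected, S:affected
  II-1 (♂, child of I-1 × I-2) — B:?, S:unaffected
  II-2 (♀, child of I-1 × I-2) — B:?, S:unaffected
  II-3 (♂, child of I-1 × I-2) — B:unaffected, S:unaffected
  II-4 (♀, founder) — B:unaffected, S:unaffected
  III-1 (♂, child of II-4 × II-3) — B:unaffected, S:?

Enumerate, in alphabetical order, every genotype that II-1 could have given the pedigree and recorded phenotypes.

B/I-1 un ·: BB|Bb
B/I-2 un ·: BB|Bb
B/II-1 ? I-1×I-2: BB|Bb|bb
B/II-2 ? I-1×I-2: BB|Bb|bb
B/II-3 un I-1×I-2: BB|Bb
B/II-4 un ·: BB|Bb
B/III-1 un II-4×II-3: BB|Bb
⇒ B over [I-1,I-2,II-1,II-2,II-3,II-4,III-1]: 122 consistent
S/I-1 un ·: SS|Ss
S/I-2 aff ·: ss
S/II-1 un I-1×I-2: Ss
S/II-2 un I-1×I-2: Ss
S/II-3 un I-1×I-2: Ss
S/II-4 un ·: SS|Ss
S/III-1 ? II-4×II-3: SS|Ss|ss
⇒ S over [I-1,I-2,II-1,II-2,II-3,II-4,III-1]: 10 consistent

II-1 ∈ {BB Ss, Bb Ss, bb Ss}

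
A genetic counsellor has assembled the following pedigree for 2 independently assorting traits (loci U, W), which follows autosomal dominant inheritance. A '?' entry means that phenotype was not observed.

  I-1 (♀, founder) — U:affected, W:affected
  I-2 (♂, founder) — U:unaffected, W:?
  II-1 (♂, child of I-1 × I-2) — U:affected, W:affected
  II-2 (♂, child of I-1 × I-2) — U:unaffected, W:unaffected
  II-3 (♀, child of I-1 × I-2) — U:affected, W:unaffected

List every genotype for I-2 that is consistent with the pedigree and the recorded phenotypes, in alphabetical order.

U/I-1 aff ·: Uu
U/I-2 un ·: uu
U/II-1 aff I-1×I-2: Uu
U/II-2 un I-1×I-2: uu
U/II-3 aff I-1×I-2: Uu
⇒ U over [I-1,I-2,II-1,II-2,II-3]: 1 consistent
W/I-1 aff ·: Ww
W/I-2 ? ·: ww|Ww
W/II-1 aff I-1×I-2: Ww|WW
W/II-2 un I-1×I-2: ww
W/II-3 un I-1×I-2: ww
⇒ W over [I-1,I-2,II-1,II-2,II-3]: 3 consistent

I-2 ∈ {uu Ww, uu ww}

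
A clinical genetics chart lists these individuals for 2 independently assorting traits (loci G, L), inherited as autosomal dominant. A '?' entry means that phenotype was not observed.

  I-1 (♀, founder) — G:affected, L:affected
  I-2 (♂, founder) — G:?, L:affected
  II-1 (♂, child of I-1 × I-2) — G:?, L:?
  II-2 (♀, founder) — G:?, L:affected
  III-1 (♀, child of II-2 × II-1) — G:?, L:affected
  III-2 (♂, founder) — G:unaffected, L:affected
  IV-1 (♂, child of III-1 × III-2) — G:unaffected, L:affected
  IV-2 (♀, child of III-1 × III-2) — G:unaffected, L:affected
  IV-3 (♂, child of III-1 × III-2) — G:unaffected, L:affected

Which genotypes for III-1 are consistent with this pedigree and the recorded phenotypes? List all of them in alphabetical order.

G/I-1 aff ·: Gg|GG
G/I-2 ? ·: gg|Gg|GG
G/II-1 ? I-1×I-2: gg|Gg|GG
G/II-2 ? ·: gg|Gg|GG
G/III-1 ? II-2×II-1: gg|Gg
G/III-2 un ·: gg
G/IV-1 un III-1×III-2: gg
G/IV-2 un III-1×III-2: gg
G/IV-3 un III-1×III-2: gg
⇒ G over [I-1,I-2,II-1,II-2,III-1,III-2,IV-1,IV-2,IV-3]: 41 consistent
L/I-1 aff ·: Ll|LL
L/I-2 aff ·: Ll|LL
L/II-1 ? I-1×I-2: ll|Ll|LL
L/II-2 aff ·: Ll|LL
L/III-1 aff II-2×II-1: Ll|LL
L/III-2 aff ·: Ll|LL
L/IV-1 aff III-1×III-2: Ll|LL
L/IV-2 aff III-1×III-2: Ll|LL
L/IV-3 aff III-1×III-2: Ll|LL
⇒ L over [I-1,I-2,II-1,II-2,III-1,III-2,IV-1,IV-2,IV-3]: 318 consistent

III-1 ∈ {Gg LL, Gg Ll, gg LL, gg Ll}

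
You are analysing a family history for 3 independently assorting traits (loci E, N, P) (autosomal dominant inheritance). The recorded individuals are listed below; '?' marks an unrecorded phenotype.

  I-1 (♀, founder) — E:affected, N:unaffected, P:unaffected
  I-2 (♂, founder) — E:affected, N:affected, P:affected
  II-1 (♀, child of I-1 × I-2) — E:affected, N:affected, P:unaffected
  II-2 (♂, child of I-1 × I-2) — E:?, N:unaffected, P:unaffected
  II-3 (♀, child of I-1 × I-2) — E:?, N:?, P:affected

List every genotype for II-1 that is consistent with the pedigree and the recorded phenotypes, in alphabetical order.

E/I-1 aff ·: Ee|EE
E/I-2 aff ·: Ee|EE
E/II-1 aff I-1×I-2: Ee|EE
E/II-2 ? I-1×I-2: ee|Ee|EE
E/II-3 ? I-1×I-2: ee|Ee|EE
⇒ E over [I-1,I-2,II-1,II-2,II-3]: 35 consistent
N/I-1 un ·: nn
N/I-2 aff ·: Nn
N/II-1 aff I-1×I-2: Nn
N/II-2 un I-1×I-2: nn
N/II-3 ? I-1×I-2: nn|Nn
⇒ N over [I-1,I-2,II-1,II-2,II-3]: 2 consistent
P/I-1 un ·: pp
P/I-2 aff ·: Pp
P/II-1 un I-1×I-2: pp
P/II-2 un I-1×I-2: pp
P/II-3 aff I-1×I-2: Pp
⇒ P over [I-1,I-2,II-1,II-2,II-3]: 1 consistent

II-1 ∈ {EE Nn pp, Ee Nn pp}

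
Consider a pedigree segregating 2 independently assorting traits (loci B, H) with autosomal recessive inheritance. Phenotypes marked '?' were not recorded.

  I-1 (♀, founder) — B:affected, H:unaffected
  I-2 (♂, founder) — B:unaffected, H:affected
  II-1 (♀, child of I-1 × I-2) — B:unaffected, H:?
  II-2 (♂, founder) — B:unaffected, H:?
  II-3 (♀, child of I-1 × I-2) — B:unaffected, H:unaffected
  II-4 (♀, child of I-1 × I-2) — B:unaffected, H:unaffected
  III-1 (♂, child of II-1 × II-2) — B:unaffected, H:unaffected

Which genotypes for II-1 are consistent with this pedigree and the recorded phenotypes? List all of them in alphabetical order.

II-1 ∈ {Bb Hh, Bb hh}

B/I-1 aff ·: bb
B/I-2 un ·: BB|Bb
B/II-1 un I-1×I-2: Bb
B/II-2 un ·: BB|Bb
B/II-3 un I-1×I-2: Bb
B/II-4 un I-1×I-2: Bb
B/III-1 un II-1×II-2: BB|Bb
⇒ B over [I-1,I-2,II-1,II-2,II-3,II-4,III-1]: 8 consistent
H/I-1 un ·: HH|Hh
H/I-2 aff ·: hh
H/II-1 ? I-1×I-2: Hh|hh
H/II-2 ? ·: HH|Hh|hh
H/II-3 un I-1×I-2: Hh
H/II-4 un I-1×I-2: Hh
H/III-1 un II-1×II-2: HH|Hh
⇒ H over [I-1,I-2,II-1,II-2,II-3,II-4,III-1]: 12 consistent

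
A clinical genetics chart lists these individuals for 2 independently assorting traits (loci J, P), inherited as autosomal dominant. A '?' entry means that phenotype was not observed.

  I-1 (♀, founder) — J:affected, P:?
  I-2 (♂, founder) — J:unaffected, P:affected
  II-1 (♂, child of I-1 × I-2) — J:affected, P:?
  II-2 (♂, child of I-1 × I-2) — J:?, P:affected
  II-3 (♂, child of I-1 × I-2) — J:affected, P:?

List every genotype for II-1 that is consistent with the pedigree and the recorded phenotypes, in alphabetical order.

J/I-1 aff ·: Jj|JJ
J/I-2 un ·: jj
J/II-1 aff I-1×I-2: Jj
J/II-2 ? I-1×I-2: jj|Jj
J/II-3 aff I-1×I-2: Jj
⇒ J over [I-1,I-2,II-1,II-2,II-3]: 3 consistent
P/I-1 ? ·: pp|Pp|PP
P/I-2 aff ·: Pp|PP
P/II-1 ? I-1×I-2: pp|Pp|PP
P/II-2 aff I-1×I-2: Pp|PP
P/II-3 ? I-1×I-2: pp|Pp|PP
⇒ P over [I-1,I-2,II-1,II-2,II-3]: 40 consistent

II-1 ∈ {Jj PP, Jj Pp, Jj pp}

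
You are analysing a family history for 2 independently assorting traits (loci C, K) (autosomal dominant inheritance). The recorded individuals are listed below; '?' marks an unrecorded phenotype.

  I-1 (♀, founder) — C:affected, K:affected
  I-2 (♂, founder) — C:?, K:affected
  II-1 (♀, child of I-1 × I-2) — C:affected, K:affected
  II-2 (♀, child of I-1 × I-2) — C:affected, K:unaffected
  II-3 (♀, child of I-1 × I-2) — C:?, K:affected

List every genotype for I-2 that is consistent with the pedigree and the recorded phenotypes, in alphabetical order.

C/I-1 aff ·: Cc|CC
C/I-2 ? ·: cc|Cc|CC
C/II-1 aff I-1×I-2: Cc|CC
C/II-2 aff I-1×I-2: Cc|CC
C/II-3 ? I-1×I-2: cc|Cc|CC
⇒ C over [I-1,I-2,II-1,II-2,II-3]: 32 consistent
K/I-1 aff ·: Kk
K/I-2 aff ·: Kk
K/II-1 aff I-1×I-2: Kk|KK
K/II-2 un I-1×I-2: kk
K/II-3 aff I-1×I-2: Kk|KK
⇒ K over [I-1,I-2,II-1,II-2,II-3]: 4 consistent

I-2 ∈ {CC Kk, Cc Kk, cc Kk}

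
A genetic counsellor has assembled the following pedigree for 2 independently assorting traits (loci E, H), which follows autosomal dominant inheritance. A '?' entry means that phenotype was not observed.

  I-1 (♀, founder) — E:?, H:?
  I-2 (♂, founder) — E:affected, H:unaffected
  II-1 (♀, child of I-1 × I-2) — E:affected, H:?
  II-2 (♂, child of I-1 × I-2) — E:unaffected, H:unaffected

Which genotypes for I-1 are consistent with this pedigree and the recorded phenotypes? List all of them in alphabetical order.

I-1 ∈ {Ee Hh, Ee hh, ee Hh, ee hh}

E/I-1 ? ·: ee|Ee
E/I-2 aff ·: Ee
E/II-1 aff I-1×I-2: Ee|EE
E/II-2 un I-1×I-2: ee
⇒ E over [I-1,I-2,II-1,II-2]: 3 consistent
H/I-1 ? ·: hh|Hh
H/I-2 un ·: hh
H/II-1 ? I-1×I-2: hh|Hh
H/II-2 un I-1×I-2: hh
⇒ H over [I-1,I-2,II-1,II-2]: 3 consistent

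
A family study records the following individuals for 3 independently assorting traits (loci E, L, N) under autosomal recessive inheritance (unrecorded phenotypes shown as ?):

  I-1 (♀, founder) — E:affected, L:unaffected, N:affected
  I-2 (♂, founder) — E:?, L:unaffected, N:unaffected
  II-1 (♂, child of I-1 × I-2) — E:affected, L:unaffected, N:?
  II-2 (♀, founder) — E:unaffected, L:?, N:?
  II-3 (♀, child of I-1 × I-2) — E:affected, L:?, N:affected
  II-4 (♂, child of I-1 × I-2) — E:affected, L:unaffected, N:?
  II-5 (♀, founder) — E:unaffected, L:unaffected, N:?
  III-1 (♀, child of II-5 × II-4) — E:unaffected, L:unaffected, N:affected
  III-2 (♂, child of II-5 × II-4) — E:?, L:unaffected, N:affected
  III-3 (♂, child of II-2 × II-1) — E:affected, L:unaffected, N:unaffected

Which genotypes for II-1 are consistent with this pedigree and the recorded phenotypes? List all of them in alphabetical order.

II-1 ∈ {ee LL Nn, ee LL nn, ee Ll Nn, ee Ll nn}

E/I-1 aff ·: ee
E/I-2 ? ·: Ee|ee
E/II-1 aff I-1×I-2: ee
E/II-2 un ·: Ee
E/II-3 aff I-1×I-2: ee
E/II-4 aff I-1×I-2: ee
E/II-5 un ·: EE|Ee
E/III-1 un II-5×II-4: Ee
E/III-2 ? II-5×II-4: Ee|ee
E/III-3 aff II-2×II-1: ee
⇒ E over [I-1,I-2,II-1,II-2,II-3,II-4,II-5,III-1,III-2,III-3]: 6 consistent
L/I-1 un ·: LL|Ll
L/I-2 un ·: LL|Ll
L/II-1 un I-1×I-2: LL|Ll
L/II-2 ? ·: LL|Ll|ll
L/II-3 ? I-1×I-2: LL|Ll|ll
L/II-4 un I-1×I-2: LL|Ll
L/II-5 un ·: LL|Ll
L/III-1 un II-5×II-4: LL|Ll
L/III-2 un II-5×II-4: LL|Ll
L/III-3 un II-2×II-1: LL|Ll
⇒ L over [I-1,I-2,II-1,II-2,II-3,II-4,II-5,III-1,III-2,III-3]: 839 consistent
N/I-1 aff ·: nn
N/I-2 un ·: Nn
N/II-1 ? I-1×I-2: Nn|nn
N/II-2 ? ·: NN|Nn|nn
N/II-3 aff I-1×I-2: nn
N/II-4 ? I-1×I-2: Nn|nn
N/II-5 ? ·: Nn|nn
N/III-1 aff II-5×II-4: nn
N/III-2 aff II-5×II-4: nn
N/III-3 un II-2×II-1: NN|Nn
⇒ N over [I-1,I-2,II-1,II-2,II-3,II-4,II-5,III-1,III-2,III-3]: 28 consistent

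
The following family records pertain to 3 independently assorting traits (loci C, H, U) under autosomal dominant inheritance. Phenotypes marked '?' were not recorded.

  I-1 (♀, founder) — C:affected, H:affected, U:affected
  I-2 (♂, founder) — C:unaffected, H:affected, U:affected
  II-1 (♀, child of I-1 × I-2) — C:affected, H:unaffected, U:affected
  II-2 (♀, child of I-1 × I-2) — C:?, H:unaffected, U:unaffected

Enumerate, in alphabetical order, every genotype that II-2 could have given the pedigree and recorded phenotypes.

II-2 ∈ {Cc hh uu, cc hh uu}

C/I-1 aff ·: Cc|CC
C/I-2 un ·: cc
C/II-1 aff I-1×I-2: Cc
C/II-2 ? I-1×I-2: cc|Cc
⇒ C over [I-1,I-2,II-1,II-2]: 3 consistent
H/I-1 aff ·: Hh
H/I-2 aff ·: Hh
H/II-1 un I-1×I-2: hh
H/II-2 un I-1×I-2: hh
⇒ H over [I-1,I-2,II-1,II-2]: 1 consistent
U/I-1 aff ·: Uu
U/I-2 aff ·: Uu
U/II-1 aff I-1×I-2: Uu|UU
U/II-2 un I-1×I-2: uu
⇒ U over [I-1,I-2,II-1,II-2]: 2 consistent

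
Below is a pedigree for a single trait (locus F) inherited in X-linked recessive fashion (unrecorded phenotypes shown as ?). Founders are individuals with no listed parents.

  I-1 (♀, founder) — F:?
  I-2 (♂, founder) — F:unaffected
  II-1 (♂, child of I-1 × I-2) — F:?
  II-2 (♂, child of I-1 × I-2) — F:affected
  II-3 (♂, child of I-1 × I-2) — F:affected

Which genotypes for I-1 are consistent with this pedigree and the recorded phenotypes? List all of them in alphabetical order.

F/I-1 ? ·: X^FX^f|X^fX^f
F/I-2 un ·: X^FY
F/II-1 ? I-1×I-2: X^FY|X^fY
F/II-2 aff I-1×I-2: X^fY
F/II-3 aff I-1×I-2: X^fY
⇒ F over [I-1,I-2,II-1,II-2,II-3]: 3 consistent

I-1 ∈ {X^FX^f, X^fX^f}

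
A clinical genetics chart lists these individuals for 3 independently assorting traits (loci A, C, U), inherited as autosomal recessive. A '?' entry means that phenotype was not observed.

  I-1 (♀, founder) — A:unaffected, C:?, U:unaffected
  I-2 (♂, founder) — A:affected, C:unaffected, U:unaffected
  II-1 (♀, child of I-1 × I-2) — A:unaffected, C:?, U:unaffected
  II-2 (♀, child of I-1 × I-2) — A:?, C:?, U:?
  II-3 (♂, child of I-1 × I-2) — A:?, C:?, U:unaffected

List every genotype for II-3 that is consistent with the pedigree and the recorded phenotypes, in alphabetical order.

A/I-1 un ·: AA|Aa
A/I-2 aff ·: aa
A/II-1 un I-1×I-2: Aa
A/II-2 ? I-1×I-2: Aa|aa
A/II-3 ? I-1×I-2: Aa|aa
⇒ A over [I-1,I-2,II-1,II-2,II-3]: 5 consistent
C/I-1 ? ·: CC|Cc|cc
C/I-2 un ·: CC|Cc
C/II-1 ? I-1×I-2: CC|Cc|cc
C/II-2 ? I-1×I-2: CC|Cc|cc
C/II-3 ? I-1×I-2: CC|Cc|cc
⇒ C over [I-1,I-2,II-1,II-2,II-3]: 53 consistent
U/I-1 un ·: UU|Uu
U/I-2 un ·: UU|Uu
U/II-1 un I-1×I-2: UU|Uu
U/II-2 ? I-1×I-2: UU|Uu|uu
U/II-3 un I-1×I-2: UU|Uu
⇒ U over [I-1,I-2,II-1,II-2,II-3]: 29 consistent

II-3 ∈ {Aa CC UU, Aa CC Uu, Aa Cc UU, Aa Cc Uu, Aa cc UU, Aa cc Uu, aa CC UU, aa CC Uu, aa Cc UU, aa Cc Uu, aa cc UU, aa cc Uu}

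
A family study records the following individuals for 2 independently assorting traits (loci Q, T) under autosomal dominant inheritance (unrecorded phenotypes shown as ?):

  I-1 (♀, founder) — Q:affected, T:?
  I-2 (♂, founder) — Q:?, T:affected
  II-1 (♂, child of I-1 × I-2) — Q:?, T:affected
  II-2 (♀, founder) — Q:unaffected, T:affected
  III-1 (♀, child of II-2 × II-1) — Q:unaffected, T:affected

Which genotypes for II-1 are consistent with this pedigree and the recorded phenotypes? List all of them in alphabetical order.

II-1 ∈ {Qq TT, Qq Tt, qq TT, qq Tt}

Q/I-1 aff ·: Qq|QQ
Q/I-2 ? ·: qq|Qq|QQ
Q/II-1 ? I-1×I-2: qq|Qq
Q/II-2 un ·: qq
Q/III-1 un II-2×II-1: qq
⇒ Q over [I-1,I-2,II-1,II-2,III-1]: 7 consistent
T/I-1 ? ·: tt|Tt|TT
T/I-2 aff ·: Tt|TT
T/II-1 aff I-1×I-2: Tt|TT
T/II-2 aff ·: Tt|TT
T/III-1 aff II-2×II-1: Tt|TT
⇒ T over [I-1,I-2,II-1,II-2,III-1]: 32 consistent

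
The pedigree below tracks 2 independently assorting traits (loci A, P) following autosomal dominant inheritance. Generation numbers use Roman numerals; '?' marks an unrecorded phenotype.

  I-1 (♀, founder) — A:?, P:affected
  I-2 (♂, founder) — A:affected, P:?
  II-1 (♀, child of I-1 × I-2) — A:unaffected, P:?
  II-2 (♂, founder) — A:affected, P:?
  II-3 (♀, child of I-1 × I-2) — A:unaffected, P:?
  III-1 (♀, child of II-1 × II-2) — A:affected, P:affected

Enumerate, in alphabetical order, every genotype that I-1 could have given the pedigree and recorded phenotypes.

A/I-1 ? ·: aa|Aa
A/I-2 aff ·: Aa
A/II-1 un I-1×I-2: aa
A/II-2 aff ·: Aa|AA
A/II-3 un I-1×I-2: aa
A/III-1 aff II-1×II-2: Aa
⇒ A over [I-1,I-2,II-1,II-2,II-3,III-1]: 4 consistent
P/I-1 aff ·: Pp|PP
P/I-2 ? ·: pp|Pp|PP
P/II-1 ? I-1×I-2: pp|Pp|PP
P/II-2 ? ·: pp|Pp|PP
P/II-3 ? I-1×I-2: pp|Pp|PP
P/III-1 aff II-1×II-2: Pp|PP
⇒ P over [I-1,I-2,II-1,II-2,II-3,III-1]: 92 consistent

I-1 ∈ {Aa PP, Aa Pp, aa PP, aa Pp}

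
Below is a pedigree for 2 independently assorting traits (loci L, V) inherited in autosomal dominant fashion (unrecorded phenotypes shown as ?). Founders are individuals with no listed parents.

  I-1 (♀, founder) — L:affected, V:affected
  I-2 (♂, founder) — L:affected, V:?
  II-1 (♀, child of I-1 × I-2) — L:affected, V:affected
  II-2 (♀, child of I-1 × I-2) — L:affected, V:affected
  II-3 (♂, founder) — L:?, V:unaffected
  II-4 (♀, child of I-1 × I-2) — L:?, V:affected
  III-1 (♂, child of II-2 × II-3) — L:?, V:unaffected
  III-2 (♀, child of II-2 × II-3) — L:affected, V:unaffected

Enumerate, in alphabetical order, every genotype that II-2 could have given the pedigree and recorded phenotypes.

L/I-1 aff ·: Ll|LL
L/I-2 aff ·: Ll|LL
L/II-1 aff I-1×I-2: Ll|LL
L/II-2 aff I-1×I-2: Ll|LL
L/II-3 ? ·: ll|Ll|LL
L/II-4 ? I-1×I-2: ll|Ll|LL
L/III-1 ? II-2×II-3: ll|Ll|LL
L/III-2 aff II-2×II-3: Ll|LL
⇒ L over [I-1,I-2,II-1,II-2,II-3,II-4,III-1,III-2]: 258 consistent
V/I-1 aff ·: Vv|VV
V/I-2 ? ·: vv|Vv|VV
V/II-1 aff I-1×I-2: Vv|VV
V/II-2 aff I-1×I-2: Vv
V/II-3 un ·: vv
V/II-4 aff I-1×I-2: Vv|VV
V/III-1 un II-2×II-3: vv
V/III-2 un II-2×II-3: vv
⇒ V over [I-1,I-2,II-1,II-2,II-3,II-4,III-1,III-2]: 14 consistent

II-2 ∈ {LL Vv, Ll Vv}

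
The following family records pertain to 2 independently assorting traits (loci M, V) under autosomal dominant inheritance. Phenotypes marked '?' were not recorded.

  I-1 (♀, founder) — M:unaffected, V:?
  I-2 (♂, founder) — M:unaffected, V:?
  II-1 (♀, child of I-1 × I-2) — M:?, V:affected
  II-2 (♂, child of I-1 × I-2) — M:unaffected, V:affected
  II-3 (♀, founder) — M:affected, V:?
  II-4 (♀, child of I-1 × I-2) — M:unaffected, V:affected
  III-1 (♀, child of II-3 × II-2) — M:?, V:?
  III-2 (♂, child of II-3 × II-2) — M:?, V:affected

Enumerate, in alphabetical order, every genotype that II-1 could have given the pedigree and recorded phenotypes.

II-1 ∈ {mm VV, mm Vv}

M/I-1 un ·: mm
M/I-2 un ·: mm
M/II-1 ? I-1×I-2: mm
M/II-2 un I-1×I-2: mm
M/II-3 aff ·: Mm|MM
M/II-4 un I-1×I-2: mm
M/III-1 ? II-3×II-2: mm|Mm
M/III-2 ? II-3×II-2: mm|Mm
⇒ M over [I-1,I-2,II-1,II-2,II-3,II-4,III-1,III-2]: 5 consistent
V/I-1 ? ·: vv|Vv|VV
V/I-2 ? ·: vv|Vv|VV
V/II-1 aff I-1×I-2: Vv|VV
V/II-2 aff I-1×I-2: Vv|VV
V/II-3 ? ·: vv|Vv|VV
V/II-4 aff I-1×I-2: Vv|VV
V/III-1 ? II-3×II-2: vv|Vv|VV
V/III-2 aff II-3×II-2: Vv|VV
⇒ V over [I-1,I-2,II-1,II-2,II-3,II-4,III-1,III-2]: 270 consistent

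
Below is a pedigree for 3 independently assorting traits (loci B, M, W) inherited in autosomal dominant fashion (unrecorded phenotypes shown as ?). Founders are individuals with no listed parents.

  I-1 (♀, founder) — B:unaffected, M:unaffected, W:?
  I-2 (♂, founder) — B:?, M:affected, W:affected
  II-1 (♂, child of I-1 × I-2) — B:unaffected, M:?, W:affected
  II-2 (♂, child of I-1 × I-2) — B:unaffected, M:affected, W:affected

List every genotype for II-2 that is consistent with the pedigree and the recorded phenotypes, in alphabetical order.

II-2 ∈ {bb Mm WW, bb Mm Ww}

B/I-1 un ·: bb
B/I-2 ? ·: bb|Bb
B/II-1 un I-1×I-2: bb
B/II-2 un I-1×I-2: bb
⇒ B over [I-1,I-2,II-1,II-2]: 2 consistent
M/I-1 un ·: mm
M/I-2 aff ·: Mm|MM
M/II-1 ? I-1×I-2: mm|Mm
M/II-2 aff I-1×I-2: Mm
⇒ M over [I-1,I-2,II-1,II-2]: 3 consistent
W/I-1 ? ·: ww|Ww|WW
W/I-2 aff ·: Ww|WW
W/II-1 aff I-1×I-2: Ww|WW
W/II-2 aff I-1×I-2: Ww|WW
⇒ W over [I-1,I-2,II-1,II-2]: 15 consistent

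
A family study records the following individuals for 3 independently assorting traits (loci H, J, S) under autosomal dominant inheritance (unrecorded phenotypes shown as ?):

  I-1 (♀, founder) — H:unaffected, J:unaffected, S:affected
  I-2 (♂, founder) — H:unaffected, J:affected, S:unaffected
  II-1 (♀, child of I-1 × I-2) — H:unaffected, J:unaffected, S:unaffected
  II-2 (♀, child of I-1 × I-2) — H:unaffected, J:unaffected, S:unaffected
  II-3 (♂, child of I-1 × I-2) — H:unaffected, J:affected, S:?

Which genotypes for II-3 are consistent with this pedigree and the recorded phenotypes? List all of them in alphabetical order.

H/I-1 un ·: hh
H/I-2 un ·: hh
H/II-1 un I-1×I-2: hh
H/II-2 un I-1×I-2: hh
H/II-3 un I-1×I-2: hh
⇒ H over [I-1,I-2,II-1,II-2,II-3]: 1 consistent
J/I-1 un ·: jj
J/I-2 aff ·: Jj
J/II-1 un I-1×I-2: jj
J/II-2 un I-1×I-2: jj
J/II-3 aff I-1×I-2: Jj
⇒ J over [I-1,I-2,II-1,II-2,II-3]: 1 consistent
S/I-1 aff ·: Ss
S/I-2 un ·: ss
S/II-1 un I-1×I-2: ss
S/II-2 un I-1×I-2: ss
S/II-3 ? I-1×I-2: ss|Ss
⇒ S over [I-1,I-2,II-1,II-2,II-3]: 2 consistent

II-3 ∈ {hh Jj Ss, hh Jj ss}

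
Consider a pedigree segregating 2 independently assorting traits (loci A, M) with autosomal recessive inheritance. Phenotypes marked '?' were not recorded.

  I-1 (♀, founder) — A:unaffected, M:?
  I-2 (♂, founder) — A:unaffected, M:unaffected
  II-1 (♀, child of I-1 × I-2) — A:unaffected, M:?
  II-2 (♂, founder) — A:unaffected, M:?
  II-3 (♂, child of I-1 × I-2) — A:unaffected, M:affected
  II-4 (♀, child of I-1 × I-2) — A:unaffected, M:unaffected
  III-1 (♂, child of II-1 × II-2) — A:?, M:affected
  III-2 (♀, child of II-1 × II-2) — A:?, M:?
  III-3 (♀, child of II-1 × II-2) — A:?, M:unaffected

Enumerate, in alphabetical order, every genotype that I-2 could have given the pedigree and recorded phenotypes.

A/I-1 un ·: AA|Aa
A/I-2 un ·: AA|Aa
A/II-1 un I-1×I-2: AA|Aa
A/II-2 un ·: AA|Aa
A/II-3 un I-1×I-2: AA|Aa
A/II-4 un I-1×I-2: AA|Aa
A/III-1 ? II-1×II-2: AA|Aa|aa
A/III-2 ? II-1×II-2: AA|Aa|aa
A/III-3 ? II-1×II-2: AA|Aa|aa
⇒ A over [I-1,I-2,II-1,II-2,II-3,II-4,III-1,III-2,III-3]: 537 consistent
M/I-1 ? ·: Mm|mm
M/I-2 un ·: Mm
M/II-1 ? I-1×I-2: Mm|mm
M/II-2 ? ·: Mm|mm
M/II-3 aff I-1×I-2: mm
M/II-4 un I-1×I-2: MM|Mm
M/III-1 aff II-1×II-2: mm
M/III-2 ? II-1×II-2: MM|Mm|mm
M/III-3 un II-1×II-2: MM|Mm
⇒ M over [I-1,I-2,II-1,II-2,II-3,II-4,III-1,III-2,III-3]: 30 consistent

I-2 ∈ {AA Mm, Aa Mm}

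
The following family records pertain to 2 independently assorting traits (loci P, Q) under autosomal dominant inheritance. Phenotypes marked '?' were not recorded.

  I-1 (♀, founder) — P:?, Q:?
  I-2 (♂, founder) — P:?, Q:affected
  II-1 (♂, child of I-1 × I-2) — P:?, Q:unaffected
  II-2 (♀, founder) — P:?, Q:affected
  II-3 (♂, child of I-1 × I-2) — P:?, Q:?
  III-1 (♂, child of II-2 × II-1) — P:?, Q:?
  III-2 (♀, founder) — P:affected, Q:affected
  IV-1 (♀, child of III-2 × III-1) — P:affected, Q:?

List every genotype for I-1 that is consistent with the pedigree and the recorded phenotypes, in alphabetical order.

I-1 ∈ {PP Qq, PP qq, Pp Qq, Pp qq, pp Qq, pp qq}

P/I-1 ? ·: pp|Pp|PP
P/I-2 ? ·: pp|Pp|PP
P/II-1 ? I-1×I-2: pp|Pp|PP
P/II-2 ? ·: pp|Pp|PP
P/II-3 ? I-1×I-2: pp|Pp|PP
P/III-1 ? II-2×II-1: pp|Pp|PP
P/III-2 aff ·: Pp|PP
P/IV-1 aff III-2×III-1: Pp|PP
⇒ P over [I-1,I-2,II-1,II-2,II-3,III-1,III-2,IV-1]: 494 consistent
Q/I-1 ? ·: qq|Qq
Q/I-2 aff ·: Qq
Q/II-1 un I-1×I-2: qq
Q/II-2 aff ·: Qq|QQ
Q/II-3 ? I-1×I-2: qq|Qq|QQ
Q/III-1 ? II-2×II-1: qq|Qq
Q/III-2 aff ·: Qq|QQ
Q/IV-1 ? III-2×III-1: qq|Qq|QQ
⇒ Q over [I-1,I-2,II-1,II-2,II-3,III-1,III-2,IV-1]: 65 consistent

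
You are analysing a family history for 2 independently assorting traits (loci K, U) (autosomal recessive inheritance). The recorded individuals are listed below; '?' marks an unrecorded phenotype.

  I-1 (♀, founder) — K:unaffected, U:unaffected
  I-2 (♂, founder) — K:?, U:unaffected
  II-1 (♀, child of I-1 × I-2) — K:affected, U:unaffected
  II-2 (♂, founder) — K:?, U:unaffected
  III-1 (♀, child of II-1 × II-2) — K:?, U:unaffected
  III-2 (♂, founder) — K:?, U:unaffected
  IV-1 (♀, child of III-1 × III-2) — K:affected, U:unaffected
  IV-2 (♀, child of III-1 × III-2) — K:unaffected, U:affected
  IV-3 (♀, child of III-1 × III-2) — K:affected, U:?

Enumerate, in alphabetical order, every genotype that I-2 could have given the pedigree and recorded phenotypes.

I-2 ∈ {Kk UU, Kk Uu, kk UU, kk Uu}

K/I-1 un ·: Kk
K/I-2 ? ·: Kk|kk
K/II-1 aff I-1×I-2: kk
K/II-2 ? ·: KK|Kk|kk
K/III-1 ? II-1×II-2: Kk|kk
K/III-2 ? ·: Kk|kk
K/IV-1 aff III-1×III-2: kk
K/IV-2 un III-1×III-2: KK|Kk
K/IV-3 aff III-1×III-2: kk
⇒ K over [I-1,I-2,II-1,II-2,III-1,III-2,IV-1,IV-2,IV-3]: 16 consistent
U/I-1 un ·: UU|Uu
U/I-2 un ·: UU|Uu
U/II-1 un I-1×I-2: UU|Uu
U/II-2 un ·: UU|Uu
U/III-1 un II-1×II-2: Uu
U/III-2 un ·: Uu
U/IV-1 un III-1×III-2: UU|Uu
U/IV-2 aff III-1×III-2: uu
U/IV-3 ? III-1×III-2: UU|Uu|uu
⇒ U over [I-1,I-2,II-1,II-2,III-1,III-2,IV-1,IV-2,IV-3]: 60 consistent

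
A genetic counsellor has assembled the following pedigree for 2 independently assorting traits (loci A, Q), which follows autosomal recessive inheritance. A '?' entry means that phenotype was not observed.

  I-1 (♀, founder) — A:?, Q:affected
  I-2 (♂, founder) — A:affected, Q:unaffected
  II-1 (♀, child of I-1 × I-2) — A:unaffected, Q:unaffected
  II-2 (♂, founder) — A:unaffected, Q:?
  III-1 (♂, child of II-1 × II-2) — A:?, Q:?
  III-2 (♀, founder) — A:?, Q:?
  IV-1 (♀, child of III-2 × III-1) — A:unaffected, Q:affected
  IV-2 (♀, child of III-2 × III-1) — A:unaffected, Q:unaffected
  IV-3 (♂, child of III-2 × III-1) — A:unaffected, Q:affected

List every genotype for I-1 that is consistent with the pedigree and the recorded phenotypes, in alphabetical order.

A/I-1 ? ·: AA|Aa
A/I-2 aff ·: aa
A/II-1 un I-1×I-2: Aa
A/II-2 un ·: AA|Aa
A/III-1 ? II-1×II-2: AA|Aa|aa
A/III-2 ? ·: AA|Aa|aa
A/IV-1 un III-2×III-1: AA|Aa
A/IV-2 un III-2×III-1: AA|Aa
A/IV-3 un III-2×III-1: AA|Aa
⇒ A over [I-1,I-2,II-1,II-2,III-1,III-2,IV-1,IV-2,IV-3]: 112 consistent
Q/I-1 aff ·: qq
Q/I-2 un ·: QQ|Qq
Q/II-1 un I-1×I-2: Qq
Q/II-2 ? ·: QQ|Qq|qq
Q/III-1 ? II-1×II-2: Qq|qq
Q/III-2 ? ·: Qq|qq
Q/IV-1 aff III-2×III-1: qq
Q/IV-2 un III-2×III-1: QQ|Qq
Q/IV-3 aff III-2×III-1: qq
⇒ Q over [I-1,I-2,II-1,II-2,III-1,III-2,IV-1,IV-2,IV-3]: 22 consistent

I-1 ∈ {AA qq, Aa qq}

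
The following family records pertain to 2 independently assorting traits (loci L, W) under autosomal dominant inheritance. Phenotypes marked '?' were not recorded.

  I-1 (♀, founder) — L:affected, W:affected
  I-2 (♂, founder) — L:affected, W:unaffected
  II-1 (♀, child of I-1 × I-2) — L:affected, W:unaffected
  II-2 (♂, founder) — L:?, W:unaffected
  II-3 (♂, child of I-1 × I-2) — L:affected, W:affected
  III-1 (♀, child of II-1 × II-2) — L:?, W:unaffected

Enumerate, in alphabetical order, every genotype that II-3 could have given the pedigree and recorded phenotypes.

L/I-1 aff ·: Ll|LL
L/I-2 aff ·: Ll|LL
L/II-1 aff I-1×I-2: Ll|LL
L/II-2 ? ·: ll|Ll|LL
L/II-3 aff I-1×I-2: Ll|LL
L/III-1 ? II-1×II-2: ll|Ll|LL
⇒ L over [I-1,I-2,II-1,II-2,II-3,III-1]: 70 consistent
W/I-1 aff ·: Ww
W/I-2 un ·: ww
W/II-1 un I-1×I-2: ww
W/II-2 un ·: ww
W/II-3 aff I-1×I-2: Ww
W/III-1 un II-1×II-2: ww
⇒ W over [I-1,I-2,II-1,II-2,II-3,III-1]: 1 consistent

II-3 ∈ {LL Ww, Ll Ww}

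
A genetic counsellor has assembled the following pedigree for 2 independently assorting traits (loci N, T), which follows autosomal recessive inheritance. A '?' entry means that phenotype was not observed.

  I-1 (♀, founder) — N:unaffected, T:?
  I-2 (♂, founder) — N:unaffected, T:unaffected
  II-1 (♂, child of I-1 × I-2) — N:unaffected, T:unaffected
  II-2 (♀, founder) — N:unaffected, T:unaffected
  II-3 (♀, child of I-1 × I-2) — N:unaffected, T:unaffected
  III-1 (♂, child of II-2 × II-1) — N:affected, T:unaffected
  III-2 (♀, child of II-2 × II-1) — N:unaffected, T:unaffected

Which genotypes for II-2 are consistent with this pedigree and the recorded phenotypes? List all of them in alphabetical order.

II-2 ∈ {Nn TT, Nn Tt}

N/I-1 un ·: NN|Nn
N/I-2 un ·: NN|Nn
N/II-1 un I-1×I-2: Nn
N/II-2 un ·: Nn
N/II-3 un I-1×I-2: NN|Nn
N/III-1 aff II-2×II-1: nn
N/III-2 un II-2×II-1: NN|Nn
⇒ N over [I-1,I-2,II-1,II-2,II-3,III-1,III-2]: 12 consistent
T/I-1 ? ·: TT|Tt|tt
T/I-2 un ·: TT|Tt
T/II-1 un I-1×I-2: TT|Tt
T/II-2 un ·: TT|Tt
T/II-3 un I-1×I-2: TT|Tt
T/III-1 un II-2×II-1: TT|Tt
T/III-2 un II-2×II-1: TT|Tt
⇒ T over [I-1,I-2,II-1,II-2,II-3,III-1,III-2]: 99 consistent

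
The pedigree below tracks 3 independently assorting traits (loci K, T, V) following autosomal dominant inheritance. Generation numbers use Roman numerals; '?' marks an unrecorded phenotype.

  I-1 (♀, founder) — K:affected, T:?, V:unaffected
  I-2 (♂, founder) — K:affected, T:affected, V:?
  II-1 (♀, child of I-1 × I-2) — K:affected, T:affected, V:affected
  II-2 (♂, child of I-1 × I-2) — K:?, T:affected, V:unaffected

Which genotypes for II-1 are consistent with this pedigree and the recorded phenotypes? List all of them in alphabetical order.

II-1 ∈ {KK TT Vv, KK Tt Vv, Kk TT Vv, Kk Tt Vv}

K/I-1 aff ·: Kk|KK
K/I-2 aff ·: Kk|KK
K/II-1 aff I-1×I-2: Kk|KK
K/II-2 ? I-1×I-2: kk|Kk|KK
⇒ K over [I-1,I-2,II-1,II-2]: 15 consistent
T/I-1 ? ·: tt|Tt|TT
T/I-2 aff ·: Tt|TT
T/II-1 aff I-1×I-2: Tt|TT
T/II-2 aff I-1×I-2: Tt|TT
⇒ T over [I-1,I-2,II-1,II-2]: 15 consistent
V/I-1 un ·: vv
V/I-2 ? ·: Vv
V/II-1 aff I-1×I-2: Vv
V/II-2 un I-1×I-2: vv
⇒ V over [I-1,I-2,II-1,II-2]: 1 consistent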